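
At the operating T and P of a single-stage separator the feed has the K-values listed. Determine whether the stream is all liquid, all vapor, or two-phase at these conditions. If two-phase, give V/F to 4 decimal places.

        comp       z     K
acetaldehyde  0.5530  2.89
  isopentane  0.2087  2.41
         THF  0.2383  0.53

all vapor

ΣzᵢKᵢ = 2.2274; Σzᵢ/Kᵢ = 0.7276.
Since Σzᵢ/Kᵢ < 1 the mixture is above its dew point — single vapor phase.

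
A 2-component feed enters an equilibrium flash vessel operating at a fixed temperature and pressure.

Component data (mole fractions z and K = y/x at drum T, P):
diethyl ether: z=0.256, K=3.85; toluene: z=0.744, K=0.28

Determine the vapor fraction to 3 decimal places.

Material balance + equilibrium reduce to Σ zᵢ(Kᵢ−1)/(1+ψ(Kᵢ−1)) = 0.
Check two-phase: ΣzᵢKᵢ = 1.194 > 1 and Σzᵢ/Kᵢ = 2.724 > 1, so g(0) = 0.194 > 0 and g(1) = -1.724 < 0.
Binary case is linear: z₁(K₁−1)(1+ψ(K₂−1)) + z₂(K₂−1)(1+ψ(K₁−1)) = 0
⇒ ψ = [z₁(K₁−1)+z₂(K₂−1)] / [−(K₁−1)(K₂−1)] = 0.1939/2.0520 = 0.095

ψ = 0.095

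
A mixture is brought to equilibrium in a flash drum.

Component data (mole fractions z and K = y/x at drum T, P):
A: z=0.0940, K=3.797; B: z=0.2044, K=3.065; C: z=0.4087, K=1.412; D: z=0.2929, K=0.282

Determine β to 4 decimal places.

β = 0.6644

Rachford–Rice: g(β) = Σ zᵢ(Kᵢ−1)/(1+β(Kᵢ−1)) = 0.
g(0) = ΣzᵢKᵢ − 1 = 0.6431 and g(1) = 1 − Σzᵢ/Kᵢ = -0.4195, so a root lies in (0, 1).
Iterate (Newton) starting at β = 0.5:
  β = 0.5000: g = 0.12882, g' = -0.7540 → β = 0.6709
  β = 0.6709: g = -0.00545, g' = -0.8467 → β = 0.6644
Converged at β = 0.6644.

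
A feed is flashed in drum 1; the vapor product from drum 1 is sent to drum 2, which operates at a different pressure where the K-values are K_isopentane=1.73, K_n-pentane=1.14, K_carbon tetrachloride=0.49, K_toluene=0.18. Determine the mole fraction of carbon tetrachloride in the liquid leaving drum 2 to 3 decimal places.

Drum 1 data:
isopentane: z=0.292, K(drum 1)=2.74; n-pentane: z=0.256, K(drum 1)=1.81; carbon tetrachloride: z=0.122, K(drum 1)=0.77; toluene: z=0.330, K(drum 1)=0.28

x_carbon tetrachloride (drum 2) = 0.141

Drum 1:
Rachford–Rice: g(ψ₁) = Σ zᵢ(Kᵢ−1)/(1+ψ₁(Kᵢ−1)) = 0.
g(0) = ΣzᵢKᵢ − 1 = 0.450 and g(1) = 1 − Σzᵢ/Kᵢ = -0.585, so a root lies in (0, 1).
Newton iteration, ψ₁⁰ = 0.33:
  ψ₁ = 0.330: g = 0.1444, g' = -0.763 → ψ₁ = 0.519
  ψ₁ = 0.519: g = 0.0016, g' = -0.772 → ψ₁ = 0.521
Converged at ψ₁ = 0.521.
Drum-1 compositions:
  isopentane: x = 0.153, y = 0.420
  n-pentane: x = 0.180, y = 0.326
  carbon tetrachloride: x = 0.139, y = 0.107
  toluene: x = 0.528, y = 0.148
Drum-2 feed = drum-1 vapor: z₂ = (0.4196, 0.3258, 0.1067, 0.1479).
Drum 2:
Let ψ₂ = V/F and solve Σ zᵢ(Kᵢ−1)/(1+ψ₂(Kᵢ−1)) = 0.
Feasibility: ΣzᵢKᵢ = 1.176, Σzᵢ/Kᵢ = 1.568 — both > 1, two phases present.
Newton–Raphson from ψ₂ = 0.51:
  ψ₂ = 0.510: g = -0.0163, g' = -0.469 → ψ₂ = 0.475
  ψ₂ = 0.475: g = -0.0004, g' = -0.444 → ψ₂ = 0.474
Converged at ψ₂ = 0.474.
  isopentane: x = 0.312, y = 0.539
  n-pentane: x = 0.306, y = 0.348
  carbon tetrachloride: x = 0.141, y = 0.069
  toluene: x = 0.242, y = 0.044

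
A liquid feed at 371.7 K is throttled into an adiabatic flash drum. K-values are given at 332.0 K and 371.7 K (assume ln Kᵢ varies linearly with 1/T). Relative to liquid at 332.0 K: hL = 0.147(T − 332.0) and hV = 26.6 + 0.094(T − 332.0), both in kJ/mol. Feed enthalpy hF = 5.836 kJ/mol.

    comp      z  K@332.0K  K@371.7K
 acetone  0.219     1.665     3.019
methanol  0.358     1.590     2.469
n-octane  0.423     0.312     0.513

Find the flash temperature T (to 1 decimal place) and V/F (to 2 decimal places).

Adiabatic flash: solve Rachford–Rice at each trial T, then check hF = ψ·hV(T) + (1−ψ)·hL(T).
  T = 332.0 K: K = (1.665, 1.590, 0.312), RR gives ψ = 0.155, H_out = 4.110 kJ/mol
  T = 371.7 K: K = (3.019, 2.469, 0.513), RR gives ψ = 0.929, H_out = 28.591 kJ/mol
  T = 351.9 K: K = (2.282, 2.007, 0.406), RR gives ψ = 0.589, H_out = 17.961 kJ/mol
  T = 341.9 K: K = (1.957, 1.791, 0.357), RR gives ψ = 0.401, H_out = 11.913 kJ/mol
  T = 336.9 K: K = (1.806, 1.688, 0.334), RR gives ψ = 0.288, H_out = 8.314 kJ/mol
  T = 334.4 K: K = (1.733, 1.638, 0.323), RR gives ψ = 0.224, H_out = 6.274 kJ/mol
Linear interpolation between T = 332.0 (H_out = 4.110) and T = 334.4 (H_out = 6.274) on hF = 5.836 gives T ≈ 333.9 K, at which ψ = 0.21.

T = 333.9 K, V/F = 0.21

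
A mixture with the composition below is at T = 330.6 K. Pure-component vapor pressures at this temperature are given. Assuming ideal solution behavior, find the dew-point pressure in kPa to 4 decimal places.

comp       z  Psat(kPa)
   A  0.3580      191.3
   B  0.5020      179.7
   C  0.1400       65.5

At the dew point ψ → 1, so Σzᵢ/Kᵢ = 1 with Kᵢ = Pᵢˢᵃᵗ/P ⇒ 1/P = Σzᵢ/Pᵢˢᵃᵗ.
1/P = 0.3580/191.3 + 0.5020/179.7 + 0.1400/65.5 = 0.0068024 ⇒ P = 147.0079 kPa

Pdew = 147.0079 kPa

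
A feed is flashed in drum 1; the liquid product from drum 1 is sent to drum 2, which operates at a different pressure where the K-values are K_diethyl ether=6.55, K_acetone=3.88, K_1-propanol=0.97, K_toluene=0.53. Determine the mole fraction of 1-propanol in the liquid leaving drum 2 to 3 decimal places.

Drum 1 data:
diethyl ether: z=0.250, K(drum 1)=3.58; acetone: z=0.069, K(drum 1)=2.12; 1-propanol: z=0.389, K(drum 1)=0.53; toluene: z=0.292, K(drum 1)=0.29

Drum 1:
Let ψ₁ = V/F and solve Σ zᵢ(Kᵢ−1)/(1+ψ₁(Kᵢ−1)) = 0.
Feasibility: ΣzᵢKᵢ = 1.332, Σzᵢ/Kᵢ = 1.843 — both > 1, two phases present.
Newton iteration, ψ₁⁰ = 0.5:
  ψ₁ = 0.500: g = -0.2292, g' = -0.854 → ψ₁ = 0.231
  ψ₁ = 0.231: g = 0.0120, g' = -1.026 → ψ₁ = 0.243
Converged at ψ₁ = 0.243.
Drum-1 compositions:
  diethyl ether: x = 0.154, y = 0.550
  acetone: x = 0.054, y = 0.115
  1-propanol: x = 0.439, y = 0.233
  toluene: x = 0.353, y = 0.102
Drum-2 feed = drum-1 liquid: z₂ = (0.1536, 0.0542, 0.4392, 0.3530).
Drum 2:
Iterate (Newton) starting at ψ₂ = 0.31:
  ψ₂ = 0.310: g = 0.1884, g' = -0.872 → ψ₂ = 0.526
  ψ₂ = 0.526: g = 0.0458, g' = -0.517 → ψ₂ = 0.615
  ψ₂ = 0.615: g = 0.0029, g' = -0.456 → ψ₂ = 0.621
Converged at ψ₂ = 0.621.
  diethyl ether: x = 0.035, y = 0.226
  acetone: x = 0.019, y = 0.075
  1-propanol: x = 0.448, y = 0.434
  toluene: x = 0.498, y = 0.264

x_1-propanol (drum 2) = 0.448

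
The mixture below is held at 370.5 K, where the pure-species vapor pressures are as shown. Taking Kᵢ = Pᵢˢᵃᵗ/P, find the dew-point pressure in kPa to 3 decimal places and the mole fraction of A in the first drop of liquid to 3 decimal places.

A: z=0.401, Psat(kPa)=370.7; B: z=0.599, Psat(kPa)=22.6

At the dew point ψ → 1, so Σzᵢ/Kᵢ = 1 with Kᵢ = Pᵢˢᵃᵗ/P ⇒ 1/P = Σzᵢ/Pᵢˢᵃᵗ.
1/P = 0.401/370.7 + 0.599/22.6 = 0.027586 ⇒ P = 36.250 kPa
xᵢ = zᵢP/Pᵢˢᵃᵗ ⇒ x_A = 0.401·36.250/370.7 = 0.039

Pdew = 36.250 kPa, x_A = 0.039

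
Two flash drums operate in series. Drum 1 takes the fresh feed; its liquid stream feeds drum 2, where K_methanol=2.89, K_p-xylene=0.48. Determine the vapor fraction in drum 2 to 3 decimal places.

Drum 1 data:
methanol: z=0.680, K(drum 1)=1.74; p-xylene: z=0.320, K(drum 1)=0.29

Drum 1:
Material balance + equilibrium reduce to Σ zᵢ(Kᵢ−1)/(1+ψ₁(Kᵢ−1)) = 0.
g(0) = ΣzᵢKᵢ − 1 = 0.276 and g(1) = 1 − Σzᵢ/Kᵢ = -0.494, so a root lies in (0, 1).
Binary case is linear: z₁(K₁−1)(1+ψ₁(K₂−1)) + z₂(K₂−1)(1+ψ₁(K₁−1)) = 0
⇒ ψ₁ = [z₁(K₁−1)+z₂(K₂−1)] / [−(K₁−1)(K₂−1)] = 0.2760/0.5254 = 0.525
Drum-1 compositions:
  methanol: x = 0.490, y = 0.852
  p-xylene: x = 0.510, y = 0.148
Drum-2 feed = drum-1 liquid: z₂ = (0.4897, 0.5103).
Drum 2:
Let ψ₂ = V/F and solve Σ zᵢ(Kᵢ−1)/(1+ψ₂(Kᵢ−1)) = 0.
Feasibility: ΣzᵢKᵢ = 1.660, Σzᵢ/Kᵢ = 1.233 — both > 1, two phases present.
Newton iteration, ψ₂⁰ = 0.5:
  ψ₂ = 0.500: g = 0.1172, g' = -0.714 → ψ₂ = 0.664
  ψ₂ = 0.664: g = 0.0050, g' = -0.666 → ψ₂ = 0.672
Converged at ψ₂ = 0.672.
  methanol: x = 0.216, y = 0.624
  p-xylene: x = 0.784, y = 0.376

V/F (drum 2) = 0.672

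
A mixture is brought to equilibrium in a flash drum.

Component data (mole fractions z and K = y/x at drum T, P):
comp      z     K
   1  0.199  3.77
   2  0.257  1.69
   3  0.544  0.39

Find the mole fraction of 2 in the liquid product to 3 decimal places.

x_2 = 0.207

Material balance + equilibrium reduce to Σ zᵢ(Kᵢ−1)/(1+ψ(Kᵢ−1)) = 0.
Feasibility: ΣzᵢKᵢ = 1.397, Σzᵢ/Kᵢ = 1.600 — both > 1, two phases present.
Iterate (Newton) starting at ψ = 0.62:
  ψ = 0.620: g = -0.2066, g' = -0.790 → ψ = 0.359
  ψ = 0.359: g = -0.0060, g' = -0.795 → ψ = 0.351
Converged at ψ = 0.351.
Compositions from xᵢ = zᵢ/(1+ψ(Kᵢ−1)), yᵢ = Kᵢxᵢ:
  1: x = 0.101, y = 0.380
  2: x = 0.207, y = 0.350
  3: x = 0.692, y = 0.270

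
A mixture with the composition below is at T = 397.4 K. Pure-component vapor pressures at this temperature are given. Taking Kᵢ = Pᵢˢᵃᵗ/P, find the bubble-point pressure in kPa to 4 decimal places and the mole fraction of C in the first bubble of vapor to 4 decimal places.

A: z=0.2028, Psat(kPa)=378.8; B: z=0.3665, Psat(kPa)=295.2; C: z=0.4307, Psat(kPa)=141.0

Pbub = 245.7401 kPa, y_C = 0.2471

At the bubble point ψ → 0, so ΣzᵢKᵢ = 1 with Kᵢ = Pᵢˢᵃᵗ/P ⇒ P = ΣzᵢPᵢˢᵃᵗ.
P = 0.2028·378.8 + 0.3665·295.2 + 0.4307·141.0 = 245.7401 kPa
yᵢ = zᵢPᵢˢᵃᵗ/P ⇒ y_C = 0.4307·141.0/245.7401 = 0.2471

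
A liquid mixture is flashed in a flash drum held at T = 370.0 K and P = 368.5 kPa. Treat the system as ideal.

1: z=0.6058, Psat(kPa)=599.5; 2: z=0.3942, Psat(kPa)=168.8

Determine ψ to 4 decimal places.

Raoult's law: Kᵢ = Pᵢˢᵃᵗ/P = Pᵢˢᵃᵗ/368.5.
  K_1 = 599.5/368.5 = 1.626866, K_2 = 168.8/368.5 = 0.458073
Let ψ = V/F and solve Σ zᵢ(Kᵢ−1)/(1+ψ(Kᵢ−1)) = 0.
Feasibility: ΣzᵢKᵢ = 1.1661, Σzᵢ/Kᵢ = 1.2329 — both > 1, two phases present.
Iterate (Newton) starting at ψ = 0.39:
  ψ = 0.3900: g = 0.03427, g' = -0.3398 → ψ = 0.4909
  ψ = 0.4909: g = -0.00065, g' = -0.3541 → ψ = 0.4890
Converged at ψ = 0.4890.

ψ = 0.4890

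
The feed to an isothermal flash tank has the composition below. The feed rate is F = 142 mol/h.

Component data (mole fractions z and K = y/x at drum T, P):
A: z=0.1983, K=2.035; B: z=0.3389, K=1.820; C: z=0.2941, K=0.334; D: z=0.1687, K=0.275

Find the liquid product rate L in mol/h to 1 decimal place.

L = 104.3 mol/h

Rachford–Rice: g(ψ) = Σ zᵢ(Kᵢ−1)/(1+ψ(Kᵢ−1)) = 0.
g(0) = ΣzᵢKᵢ − 1 = 0.1650 and g(1) = 1 − Σzᵢ/Kᵢ = -0.7776, so a root lies in (0, 1).
Newton iteration, ψ⁰ = 0.5:
  ψ = 0.5000: g = -0.15317, g' = -0.7183 → ψ = 0.2867
  ψ = 0.2867: g = -0.01325, g' = -0.6163 → ψ = 0.2652
Converged at ψ = 0.2652.
Then V = ψ·F = 0.2652·142 = 37.7 mol/h and L = F − V = 104.3 mol/h.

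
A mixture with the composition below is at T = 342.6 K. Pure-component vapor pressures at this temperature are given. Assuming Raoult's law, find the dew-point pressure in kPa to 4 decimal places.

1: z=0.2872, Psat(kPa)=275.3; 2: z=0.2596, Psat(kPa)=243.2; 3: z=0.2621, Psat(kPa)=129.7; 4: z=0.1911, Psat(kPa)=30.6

At the dew point ψ → 1, so Σzᵢ/Kᵢ = 1 with Kᵢ = Pᵢˢᵃᵗ/P ⇒ 1/P = Σzᵢ/Pᵢˢᵃᵗ.
1/P = 0.2872/275.3 + 0.2596/243.2 + 0.2621/129.7 + 0.1911/30.6 = 0.0103766 ⇒ P = 96.3709 kPa

Pdew = 96.3709 kPa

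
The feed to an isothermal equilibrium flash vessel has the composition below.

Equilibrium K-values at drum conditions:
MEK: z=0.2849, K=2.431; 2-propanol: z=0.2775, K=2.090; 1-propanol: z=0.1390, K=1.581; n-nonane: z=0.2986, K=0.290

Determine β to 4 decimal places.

β = 0.7127

Newton iteration, β⁰ = 0.35:
  β = 0.3500: g = 0.27559, g' = -0.7307 → β = 0.7272
  β = 0.7272: g = -0.01299, g' = -0.9092 → β = 0.7129
  β = 0.7129: g = -0.00015, g' = -0.8880 → β = 0.7127
Converged at β = 0.7127.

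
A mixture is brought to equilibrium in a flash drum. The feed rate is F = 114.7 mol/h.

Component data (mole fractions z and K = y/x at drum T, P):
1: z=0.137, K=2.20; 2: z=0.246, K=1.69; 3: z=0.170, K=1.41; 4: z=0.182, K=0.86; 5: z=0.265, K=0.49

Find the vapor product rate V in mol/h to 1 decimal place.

Newton–Raphson from V/F = 0.5:
  V/F = 0.500: g = 0.0780, g' = -0.290 → V/F = 0.769
  V/F = 0.769: g = -0.0016, g' = -0.311 → V/F = 0.764
Converged at V/F = 0.764.
Then V = V/F·F = 0.7641·114.7 = 87.6 mol/h and L = F − V = 27.1 mol/h.

V = 87.6 mol/h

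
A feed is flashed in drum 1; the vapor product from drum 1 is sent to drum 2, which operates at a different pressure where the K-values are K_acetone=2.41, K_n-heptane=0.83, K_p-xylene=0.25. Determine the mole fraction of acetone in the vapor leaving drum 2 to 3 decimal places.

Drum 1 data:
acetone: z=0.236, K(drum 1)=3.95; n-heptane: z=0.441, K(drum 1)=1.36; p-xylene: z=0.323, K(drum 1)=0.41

y_acetone (drum 2) = 0.518

Drum 1:
Rachford–Rice: g(ψ₁) = Σ zᵢ(Kᵢ−1)/(1+ψ₁(Kᵢ−1)) = 0.
g(0) = ΣzᵢKᵢ − 1 = 0.664 and g(1) = 1 − Σzᵢ/Kᵢ = -0.172, so a root lies in (0, 1).
Newton–Raphson from ψ₁ = 0.52:
  ψ₁ = 0.520: g = 0.1336, g' = -0.594 → ψ₁ = 0.745
  ψ₁ = 0.745: g = 0.0031, g' = -0.594 → ψ₁ = 0.750
Converged at ψ₁ = 0.750.
Drum-1 compositions:
  acetone: x = 0.073, y = 0.290
  n-heptane: x = 0.347, y = 0.472
  p-xylene: x = 0.579, y = 0.237
Drum-2 feed = drum-1 vapor: z₂ = (0.2902, 0.4723, 0.2375).
Drum 2:
Material balance + equilibrium reduce to Σ zᵢ(Kᵢ−1)/(1+ψ₂(Kᵢ−1)) = 0.
Feasibility: ΣzᵢKᵢ = 1.151, Σzᵢ/Kᵢ = 1.639 — both > 1, two phases present.
Newton iteration, ψ₂⁰ = 0.5:
  ψ₂ = 0.500: g = -0.1327, g' = -0.557 → ψ₂ = 0.262
  ψ₂ = 0.262: g = -0.0067, g' = -0.530 → ψ₂ = 0.249
Converged at ψ₂ = 0.249.
  acetone: x = 0.215, y = 0.518
  n-heptane: x = 0.493, y = 0.409
  p-xylene: x = 0.292, y = 0.073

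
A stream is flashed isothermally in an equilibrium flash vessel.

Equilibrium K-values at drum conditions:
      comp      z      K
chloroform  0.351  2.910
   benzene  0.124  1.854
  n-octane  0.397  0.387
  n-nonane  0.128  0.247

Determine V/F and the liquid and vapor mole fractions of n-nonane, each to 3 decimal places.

Material balance + equilibrium reduce to Σ zᵢ(Kᵢ−1)/(1+V/F(Kᵢ−1)) = 0.
Feasibility: ΣzᵢKᵢ = 1.437, Σzᵢ/Kᵢ = 1.732 — both > 1, two phases present.
Iterate (Newton) starting at V/F = 0.48:
  V/F = 0.480: g = -0.0709, g' = -0.871 → V/F = 0.399
  V/F = 0.399: g = -0.0002, g' = -0.873 → V/F = 0.398
Converged at V/F = 0.398.
Compositions from xᵢ = zᵢ/(1+V/F(Kᵢ−1)), yᵢ = Kᵢxᵢ:
  chloroform: x = 0.199, y = 0.580
  benzene: x = 0.093, y = 0.172
  n-octane: x = 0.525, y = 0.203
  n-nonane: x = 0.183, y = 0.045

V/F = 0.398, x_n-nonane = 0.183, y_n-nonane = 0.045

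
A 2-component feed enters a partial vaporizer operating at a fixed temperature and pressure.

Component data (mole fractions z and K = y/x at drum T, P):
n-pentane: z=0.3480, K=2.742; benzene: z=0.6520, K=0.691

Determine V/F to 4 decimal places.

V/F = 0.7519

Material balance + equilibrium reduce to Σ zᵢ(Kᵢ−1)/(1+V/F(Kᵢ−1)) = 0.
Check two-phase: ΣzᵢKᵢ = 1.4047 > 1 and Σzᵢ/Kᵢ = 1.0705 > 1, so g(0) = 0.4047 > 0 and g(1) = -0.0705 < 0.
Iterate (Newton) starting at V/F = 0.5:
  V/F = 0.5000: g = 0.08572, g' = -0.3888 → V/F = 0.7205
  V/F = 0.7205: g = 0.00965, g' = -0.3107 → V/F = 0.7516
  V/F = 0.7516: g = 0.00011, g' = -0.3036 → V/F = 0.7519
Converged at V/F = 0.7519.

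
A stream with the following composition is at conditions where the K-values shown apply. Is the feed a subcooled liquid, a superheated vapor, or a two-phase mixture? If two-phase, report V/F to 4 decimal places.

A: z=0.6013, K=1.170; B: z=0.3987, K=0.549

ΣzᵢKᵢ = 0.9224; Σzᵢ/Kᵢ = 1.2402.
Since ΣzᵢKᵢ < 1 the mixture is below its bubble point — single liquid phase.

subcooled liquid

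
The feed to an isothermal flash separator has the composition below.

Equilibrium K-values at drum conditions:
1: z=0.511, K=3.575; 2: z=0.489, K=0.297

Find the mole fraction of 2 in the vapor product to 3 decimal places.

Material balance + equilibrium reduce to Σ zᵢ(Kᵢ−1)/(1+ψ(Kᵢ−1)) = 0.
g(0) = ΣzᵢKᵢ − 1 = 0.972 and g(1) = 1 − Σzᵢ/Kᵢ = -0.789, so a root lies in (0, 1).
Binary case is linear: z₁(K₁−1)(1+ψ(K₂−1)) + z₂(K₂−1)(1+ψ(K₁−1)) = 0
⇒ ψ = [z₁(K₁−1)+z₂(K₂−1)] / [−(K₁−1)(K₂−1)] = 0.9721/1.8102 = 0.537
Compositions from xᵢ = zᵢ/(1+ψ(Kᵢ−1)), yᵢ = Kᵢxᵢ:
  1: x = 0.214, y = 0.767
  2: x = 0.786, y = 0.233

y_2 = 0.233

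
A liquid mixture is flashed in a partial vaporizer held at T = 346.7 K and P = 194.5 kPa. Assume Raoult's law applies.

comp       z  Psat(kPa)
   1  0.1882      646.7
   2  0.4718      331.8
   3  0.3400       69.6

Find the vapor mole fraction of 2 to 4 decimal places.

Raoult's law: Kᵢ = Pᵢˢᵃᵗ/P = Pᵢˢᵃᵗ/194.5.
  K_1 = 646.7/194.5 = 3.324936, K_2 = 331.8/194.5 = 1.705913, K_3 = 69.6/194.5 = 0.357841
Iterate (Newton) starting at β = 0.5:
  β = 0.5000: g = 0.12691, g' = -0.6502 → β = 0.6952
  β = 0.6952: g = -0.00376, g' = -0.7119 → β = 0.6899
Converged at β = 0.6899.
Compositions from xᵢ = zᵢ/(1+β(Kᵢ−1)), yᵢ = Kᵢxᵢ:
  1: x = 0.0723, y = 0.2403
  2: x = 0.3173, y = 0.5413
  3: x = 0.6104, y = 0.2184

y_2 = 0.5413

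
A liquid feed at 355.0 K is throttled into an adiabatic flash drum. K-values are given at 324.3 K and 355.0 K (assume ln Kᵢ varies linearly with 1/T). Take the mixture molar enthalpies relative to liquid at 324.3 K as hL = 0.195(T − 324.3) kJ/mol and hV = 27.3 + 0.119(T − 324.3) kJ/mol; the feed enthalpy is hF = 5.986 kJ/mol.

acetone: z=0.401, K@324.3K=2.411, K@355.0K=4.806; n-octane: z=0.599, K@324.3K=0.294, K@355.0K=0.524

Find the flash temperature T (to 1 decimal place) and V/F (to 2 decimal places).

Adiabatic flash: solve Rachford–Rice at each trial T, then check hF = ψ·hV(T) + (1−ψ)·hL(T).
  T = 324.3 K: K = (2.411, 0.294), RR gives ψ = 0.143, H_out = 3.917 kJ/mol
  T = 355.0 K: K = (4.806, 0.524), RR gives ψ = 0.685, H_out = 23.090 kJ/mol
  T = 339.6 K: K = (3.454, 0.397), RR gives ψ = 0.421, H_out = 13.992 kJ/mol
  T = 332.0 K: K = (2.901, 0.343), RR gives ψ = 0.296, H_out = 9.396 kJ/mol
  T = 328.1 K: K = (2.644, 0.318), RR gives ψ = 0.223, H_out = 6.775 kJ/mol
  T = 326.2 K: K = (2.526, 0.306), RR gives ψ = 0.185, H_out = 5.392 kJ/mol
Linear interpolation between T = 326.2 (H_out = 5.392) and T = 328.1 (H_out = 6.775) on hF = 5.986 gives T ≈ 327.0 K, at which ψ = 0.20.

T = 327.0 K, V/F = 0.20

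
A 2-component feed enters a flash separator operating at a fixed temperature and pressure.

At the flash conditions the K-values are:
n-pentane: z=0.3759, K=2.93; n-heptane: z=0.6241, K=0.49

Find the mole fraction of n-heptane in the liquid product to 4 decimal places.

x_n-heptane = 0.7910

Material balance + equilibrium reduce to Σ zᵢ(Kᵢ−1)/(1+V/F(Kᵢ−1)) = 0.
Check two-phase: ΣzᵢKᵢ = 1.4072 > 1 and Σzᵢ/Kᵢ = 1.4020 > 1, so g(0) = 0.4072 > 0 and g(1) = -0.4020 < 0.
Binary case is linear: z₁(K₁−1)(1+V/F(K₂−1)) + z₂(K₂−1)(1+V/F(K₁−1)) = 0
⇒ V/F = [z₁(K₁−1)+z₂(K₂−1)] / [−(K₁−1)(K₂−1)] = 0.40720/0.98430 = 0.4137
Compositions from xᵢ = zᵢ/(1+V/F(Kᵢ−1)), yᵢ = Kᵢxᵢ:
  n-pentane: x = 0.2090, y = 0.6124
  n-heptane: x = 0.7910, y = 0.3876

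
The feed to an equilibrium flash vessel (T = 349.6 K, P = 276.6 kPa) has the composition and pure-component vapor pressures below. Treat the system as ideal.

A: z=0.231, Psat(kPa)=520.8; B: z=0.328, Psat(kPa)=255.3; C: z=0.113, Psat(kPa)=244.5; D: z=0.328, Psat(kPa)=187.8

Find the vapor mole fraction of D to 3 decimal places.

y_D = 0.249

Raoult's law: Kᵢ = Pᵢˢᵃᵗ/P = Pᵢˢᵃᵗ/276.6.
  K_A = 520.8/276.6 = 1.88286, K_B = 255.3/276.6 = 0.92299, K_C = 244.5/276.6 = 0.88395, K_D = 187.8/276.6 = 0.67896
Rachford–Rice: g(β) = Σ zᵢ(Kᵢ−1)/(1+β(Kᵢ−1)) = 0.
g(0) = ΣzᵢKᵢ − 1 = 0.060 and g(1) = 1 − Σzᵢ/Kᵢ = -0.089, so a root lies in (0, 1).
Newton–Raphson from β = 0.42:
  β = 0.420: g = -0.0128, g' = -0.145 → β = 0.331
  β = 0.331: g = 0.0004, g' = -0.154 → β = 0.334
Converged at β = 0.334.
Compositions from xᵢ = zᵢ/(1+β(Kᵢ−1)), yᵢ = Kᵢxᵢ:
  A: x = 0.178, y = 0.336
  B: x = 0.337, y = 0.311
  C: x = 0.118, y = 0.104
  D: x = 0.367, y = 0.249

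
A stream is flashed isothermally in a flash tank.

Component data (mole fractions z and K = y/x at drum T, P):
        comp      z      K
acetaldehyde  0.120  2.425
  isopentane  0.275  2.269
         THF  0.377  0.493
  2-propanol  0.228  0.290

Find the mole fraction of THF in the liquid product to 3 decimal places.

Material balance + equilibrium reduce to Σ zᵢ(Kᵢ−1)/(1+ψ(Kᵢ−1)) = 0.
Feasibility: ΣzᵢKᵢ = 1.167, Σzᵢ/Kᵢ = 1.722 — both > 1, two phases present.
Newton–Raphson from ψ = 0.5:
  ψ = 0.500: g = -0.1937, g' = -0.699 → ψ = 0.223
  ψ = 0.223: g = -0.0060, g' = -0.695 → ψ = 0.214
Converged at ψ = 0.214.
Compositions from xᵢ = zᵢ/(1+ψ(Kᵢ−1)), yᵢ = Kᵢxᵢ:
  acetaldehyde: x = 0.092, y = 0.223
  isopentane: x = 0.216, y = 0.491
  THF: x = 0.423, y = 0.209
  2-propanol: x = 0.269, y = 0.078

x_THF = 0.423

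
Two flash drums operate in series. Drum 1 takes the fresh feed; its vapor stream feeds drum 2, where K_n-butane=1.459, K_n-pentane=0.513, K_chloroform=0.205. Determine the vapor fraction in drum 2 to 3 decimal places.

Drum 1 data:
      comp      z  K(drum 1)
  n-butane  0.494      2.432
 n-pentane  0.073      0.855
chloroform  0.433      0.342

Drum 1:
Newton iteration, ψ₁⁰ = 0.49:
  ψ₁ = 0.490: g = -0.0162, g' = -0.760 → ψ₁ = 0.469
Converged at ψ₁ = 0.469.
Drum-1 compositions:
  n-butane: x = 0.296, y = 0.719
  n-pentane: x = 0.078, y = 0.067
  chloroform: x = 0.626, y = 0.214
Drum-2 feed = drum-1 vapor: z₂ = (0.7189, 0.0670, 0.2141).
Drum 2:
Iterate (Newton) starting at ψ₂ = 0.5:
  ψ₂ = 0.500: g = -0.0572, g' = -0.501 → ψ₂ = 0.386
  ψ₂ = 0.386: g = -0.0053, g' = -0.415 → ψ₂ = 0.373
Converged at ψ₂ = 0.373.
  n-butane: x = 0.614, y = 0.896
  n-pentane: x = 0.082, y = 0.042
  chloroform: x = 0.304, y = 0.062

V/F (drum 2) = 0.373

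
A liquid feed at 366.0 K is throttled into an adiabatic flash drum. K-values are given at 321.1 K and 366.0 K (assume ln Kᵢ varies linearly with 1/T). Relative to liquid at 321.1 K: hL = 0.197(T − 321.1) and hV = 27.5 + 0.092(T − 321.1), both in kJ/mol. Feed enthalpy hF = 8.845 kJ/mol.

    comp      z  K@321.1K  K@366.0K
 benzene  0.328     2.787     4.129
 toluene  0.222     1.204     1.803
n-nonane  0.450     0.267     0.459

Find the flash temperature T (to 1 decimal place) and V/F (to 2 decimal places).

Adiabatic flash: solve Rachford–Rice at each trial T, then check hF = ψ·hV(T) + (1−ψ)·hL(T).
  T = 321.1 K: K = (2.787, 1.204, 0.267), RR gives ψ = 0.302, H_out = 8.296 kJ/mol
  T = 366.0 K: K = (4.129, 1.803, 0.459), RR gives ψ = 0.762, H_out = 26.197 kJ/mol
  T = 343.6 K: K = (3.438, 1.494, 0.357), RR gives ψ = 0.526, H_out = 17.644 kJ/mol
  T = 332.4 K: K = (3.108, 1.347, 0.310), RR gives ψ = 0.416, H_out = 13.182 kJ/mol
  T = 326.8 K: K = (2.947, 1.275, 0.288), RR gives ψ = 0.361, H_out = 10.824 kJ/mol
  T = 324.0 K: K = (2.868, 1.240, 0.278), RR gives ψ = 0.332, H_out = 9.601 kJ/mol
  T = 322.6 K: K = (2.829, 1.223, 0.273), RR gives ψ = 0.317, H_out = 8.976 kJ/mol
Linear interpolation between T = 321.1 (H_out = 8.296) and T = 322.6 (H_out = 8.976) on hF = 8.845 gives T ≈ 322.3 K, at which ψ = 0.31.

T = 322.3 K, V/F = 0.31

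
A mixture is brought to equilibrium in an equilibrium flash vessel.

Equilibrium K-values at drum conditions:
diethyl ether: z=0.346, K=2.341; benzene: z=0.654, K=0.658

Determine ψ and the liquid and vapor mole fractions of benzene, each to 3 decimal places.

ψ = 0.524, x_benzene = 0.797, y_benzene = 0.524

Material balance + equilibrium reduce to Σ zᵢ(Kᵢ−1)/(1+ψ(Kᵢ−1)) = 0.
Feasibility: ΣzᵢKᵢ = 1.240, Σzᵢ/Kᵢ = 1.142 — both > 1, two phases present.
Newton–Raphson from ψ = 0.5:
  ψ = 0.500: g = 0.0079, g' = -0.334 → ψ = 0.524
Converged at ψ = 0.524.
Compositions from xᵢ = zᵢ/(1+ψ(Kᵢ−1)), yᵢ = Kᵢxᵢ:
  diethyl ether: x = 0.203, y = 0.476
  benzene: x = 0.797, y = 0.524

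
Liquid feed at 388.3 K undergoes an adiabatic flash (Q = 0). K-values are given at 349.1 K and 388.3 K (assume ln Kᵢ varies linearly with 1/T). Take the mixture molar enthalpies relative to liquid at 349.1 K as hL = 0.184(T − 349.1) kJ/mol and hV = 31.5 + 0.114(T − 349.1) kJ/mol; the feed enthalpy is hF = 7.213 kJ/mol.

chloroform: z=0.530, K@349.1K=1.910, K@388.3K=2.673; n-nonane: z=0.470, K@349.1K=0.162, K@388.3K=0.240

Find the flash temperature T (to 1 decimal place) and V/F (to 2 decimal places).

Adiabatic flash: solve Rachford–Rice at each trial T, then check hF = ψ·hV(T) + (1−ψ)·hL(T).
  T = 349.1 K: K = (1.910, 0.162), RR gives ψ = 0.116, H_out = 3.653 kJ/mol
  T = 388.3 K: K = (2.673, 0.240), RR gives ψ = 0.416, H_out = 19.188 kJ/mol
  T = 368.7 K: K = (2.280, 0.199), RR gives ψ = 0.295, H_out = 12.483 kJ/mol
  T = 358.9 K: K = (2.092, 0.180), RR gives ψ = 0.216, H_out = 8.458 kJ/mol
  T = 354.0 K: K = (2.000, 0.171), RR gives ψ = 0.169, H_out = 6.178 kJ/mol
  T = 356.4 K: K = (2.045, 0.175), RR gives ψ = 0.193, H_out = 7.322 kJ/mol
Linear interpolation between T = 354.0 (H_out = 6.178) and T = 356.4 (H_out = 7.322) on hF = 7.213 gives T ≈ 356.2 K, at which ψ = 0.19.

T = 356.2 K, V/F = 0.19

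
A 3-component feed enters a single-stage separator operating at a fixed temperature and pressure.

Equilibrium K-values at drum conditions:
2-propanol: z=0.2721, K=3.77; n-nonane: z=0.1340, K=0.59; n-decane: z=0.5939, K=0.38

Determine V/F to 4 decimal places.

Newton iteration, V/F⁰ = 0.5:
  V/F = 0.5000: g = -0.28673, g' = -0.8822 → V/F = 0.1750
  V/F = 0.1750: g = 0.03545, g' = -1.2605 → V/F = 0.2031
  V/F = 0.2031: g = 0.00116, g' = -1.1807 → V/F = 0.2041
Converged at V/F = 0.2041.

V/F = 0.2041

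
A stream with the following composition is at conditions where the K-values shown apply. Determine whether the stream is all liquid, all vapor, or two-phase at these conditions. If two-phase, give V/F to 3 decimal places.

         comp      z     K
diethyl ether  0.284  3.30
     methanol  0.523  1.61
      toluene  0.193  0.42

all vapor

ΣzᵢKᵢ = 1.860; Σzᵢ/Kᵢ = 0.870.
Since Σzᵢ/Kᵢ < 1 the mixture is above its dew point — single vapor phase.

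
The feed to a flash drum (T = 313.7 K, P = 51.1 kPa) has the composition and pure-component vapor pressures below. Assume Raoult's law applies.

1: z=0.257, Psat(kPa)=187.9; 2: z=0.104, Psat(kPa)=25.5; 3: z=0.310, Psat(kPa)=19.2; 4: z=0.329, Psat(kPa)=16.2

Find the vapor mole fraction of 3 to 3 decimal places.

Raoult's law: Kᵢ = Pᵢˢᵃᵗ/P = Pᵢˢᵃᵗ/51.1.
  K_1 = 187.9/51.1 = 3.67710, K_2 = 25.5/51.1 = 0.49902, K_3 = 19.2/51.1 = 0.37573, K_4 = 16.2/51.1 = 0.31703
Material balance + equilibrium reduce to Σ zᵢ(Kᵢ−1)/(1+ψ(Kᵢ−1)) = 0.
Feasibility: ΣzᵢKᵢ = 1.218, Σzᵢ/Kᵢ = 2.141 — both > 1, two phases present.
Newton iteration, ψ⁰ = 0.52:
  ψ = 0.520: g = -0.4178, g' = -1.004 → ψ = 0.104
  ψ = 0.104: g = 0.0349, g' = -1.474 → ψ = 0.127
  ψ = 0.127: g = 0.0011, g' = -1.381 → ψ = 0.128
Converged at ψ = 0.128.
Compositions from xᵢ = zᵢ/(1+ψ(Kᵢ−1)), yᵢ = Kᵢxᵢ:
  1: x = 0.191, y = 0.704
  2: x = 0.111, y = 0.055
  3: x = 0.337, y = 0.127
  4: x = 0.361, y = 0.114

y_3 = 0.127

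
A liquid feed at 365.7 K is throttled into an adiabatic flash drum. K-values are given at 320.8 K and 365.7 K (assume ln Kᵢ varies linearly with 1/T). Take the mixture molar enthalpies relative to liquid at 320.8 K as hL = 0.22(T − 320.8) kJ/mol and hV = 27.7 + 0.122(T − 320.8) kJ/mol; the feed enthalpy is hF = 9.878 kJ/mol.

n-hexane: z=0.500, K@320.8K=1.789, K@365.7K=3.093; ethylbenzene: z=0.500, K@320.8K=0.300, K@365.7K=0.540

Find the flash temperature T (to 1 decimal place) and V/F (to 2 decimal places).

T = 330.8 K, V/F = 0.29

Adiabatic flash: solve Rachford–Rice at each trial T, then check hF = ψ·hV(T) + (1−ψ)·hL(T).
  T = 320.8 K: K = (1.789, 0.300), RR gives ψ = 0.081, H_out = 2.232 kJ/mol
  T = 365.7 K: K = (3.093, 0.540), RR gives ψ = 0.848, H_out = 29.638 kJ/mol
  T = 343.2 K: K = (2.393, 0.410), RR gives ψ = 0.489, H_out = 17.391 kJ/mol
  T = 332.0 K: K = (2.079, 0.353), RR gives ψ = 0.309, H_out = 10.686 kJ/mol
  T = 326.4 K: K = (1.931, 0.326), RR gives ψ = 0.205, H_out = 6.786 kJ/mol
  T = 329.2 K: K = (2.005, 0.339), RR gives ψ = 0.259, H_out = 8.801 kJ/mol
  T = 330.6 K: K = (2.042, 0.346), RR gives ψ = 0.284, H_out = 9.758 kJ/mol
Linear interpolation between T = 330.6 (H_out = 9.758) and T = 332.0 (H_out = 10.686) on hF = 9.878 gives T ≈ 330.8 K, at which ψ = 0.29.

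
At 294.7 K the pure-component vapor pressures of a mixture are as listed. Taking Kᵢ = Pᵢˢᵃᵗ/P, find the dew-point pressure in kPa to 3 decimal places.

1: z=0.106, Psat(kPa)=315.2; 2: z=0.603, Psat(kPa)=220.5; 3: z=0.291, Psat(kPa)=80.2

Pdew = 149.267 kPa

At the dew point ψ → 1, so Σzᵢ/Kᵢ = 1 with Kᵢ = Pᵢˢᵃᵗ/P ⇒ 1/P = Σzᵢ/Pᵢˢᵃᵗ.
1/P = 0.106/315.2 + 0.603/220.5 + 0.291/80.2 = 0.006699 ⇒ P = 149.267 kPa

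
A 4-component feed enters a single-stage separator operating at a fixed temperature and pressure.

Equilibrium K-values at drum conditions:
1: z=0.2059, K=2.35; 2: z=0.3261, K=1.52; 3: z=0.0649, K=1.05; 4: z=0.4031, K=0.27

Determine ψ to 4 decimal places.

ψ = 0.2519

Material balance + equilibrium reduce to Σ zᵢ(Kᵢ−1)/(1+ψ(Kᵢ−1)) = 0.
Check two-phase: ΣzᵢKᵢ = 1.1565 > 1 and Σzᵢ/Kᵢ = 1.8569 > 1, so g(0) = 0.1565 > 0 and g(1) = -0.8569 < 0.
Iterate (Newton) starting at ψ = 0.5:
  ψ = 0.5000: g = -0.15971, g' = -0.7222 → ψ = 0.2789
  ψ = 0.2789: g = -0.01623, g' = -0.6041 → ψ = 0.2520
  ψ = 0.2520: g = -0.00005, g' = -0.6006 → ψ = 0.2519
Converged at ψ = 0.2519.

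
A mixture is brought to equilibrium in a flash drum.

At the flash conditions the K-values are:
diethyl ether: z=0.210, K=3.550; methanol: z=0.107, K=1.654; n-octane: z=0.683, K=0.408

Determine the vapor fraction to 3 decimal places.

Newton iteration, ψ⁰ = 0.5:
  ψ = 0.500: g = -0.2862, g' = -0.773 → ψ = 0.130
  ψ = 0.130: g = 0.0290, g' = -1.091 → ψ = 0.156
  ψ = 0.156: g = 0.0009, g' = -1.027 → ψ = 0.157
Converged at ψ = 0.157.

ψ = 0.157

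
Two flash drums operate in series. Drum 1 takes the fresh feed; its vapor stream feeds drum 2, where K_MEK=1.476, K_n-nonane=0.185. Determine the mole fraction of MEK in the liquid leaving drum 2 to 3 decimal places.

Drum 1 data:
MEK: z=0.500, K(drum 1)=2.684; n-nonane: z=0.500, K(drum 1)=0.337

Drum 1:
Material balance + equilibrium reduce to Σ zᵢ(Kᵢ−1)/(1+ψ₁(Kᵢ−1)) = 0.
g(0) = ΣzᵢKᵢ − 1 = 0.511 and g(1) = 1 − Σzᵢ/Kᵢ = -0.670, so a root lies in (0, 1).
Newton–Raphson from ψ₁ = 0.5:
  ψ₁ = 0.500: g = -0.0388, g' = -0.910 → ψ₁ = 0.457
Converged at ψ₁ = 0.457.
Drum-1 compositions:
  MEK: x = 0.282, y = 0.758
  n-nonane: x = 0.718, y = 0.242
Drum-2 feed = drum-1 vapor: z₂ = (0.7582, 0.2418).
Drum 2:
Material balance + equilibrium reduce to Σ zᵢ(Kᵢ−1)/(1+ψ₂(Kᵢ−1)) = 0.
Feasibility: ΣzᵢKᵢ = 1.164, Σzᵢ/Kᵢ = 1.821 — both > 1, two phases present.
Binary case is linear: z₁(K₁−1)(1+ψ₂(K₂−1)) + z₂(K₂−1)(1+ψ₂(K₁−1)) = 0
⇒ ψ₂ = [z₁(K₁−1)+z₂(K₂−1)] / [−(K₁−1)(K₂−1)] = 0.1638/0.3879 = 0.422
  MEK: x = 0.631, y = 0.932
  n-nonane: x = 0.369, y = 0.068

x_MEK (drum 2) = 0.631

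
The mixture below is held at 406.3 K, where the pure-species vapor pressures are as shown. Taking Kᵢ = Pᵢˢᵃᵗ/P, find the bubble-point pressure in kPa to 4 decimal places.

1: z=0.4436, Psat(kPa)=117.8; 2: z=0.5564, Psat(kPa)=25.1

At the bubble point ψ → 0, so ΣzᵢKᵢ = 1 with Kᵢ = Pᵢˢᵃᵗ/P ⇒ P = ΣzᵢPᵢˢᵃᵗ.
P = 0.4436·117.8 + 0.5564·25.1 = 66.2217 kPa

Pbub = 66.2217 kPa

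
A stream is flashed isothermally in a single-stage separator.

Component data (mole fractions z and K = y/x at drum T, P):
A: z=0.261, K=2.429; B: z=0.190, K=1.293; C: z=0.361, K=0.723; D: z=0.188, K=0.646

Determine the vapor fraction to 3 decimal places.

Rachford–Rice: g(ψ) = Σ zᵢ(Kᵢ−1)/(1+ψ(Kᵢ−1)) = 0.
Check two-phase: ΣzᵢKᵢ = 1.262 > 1 and Σzᵢ/Kᵢ = 1.045 > 1, so g(0) = 0.262 > 0 and g(1) = -0.045 < 0.
Newton–Raphson from ψ = 0.5:
  ψ = 0.500: g = 0.0692, g' = -0.266 → ψ = 0.760
  ψ = 0.760: g = 0.0066, g' = -0.222 → ψ = 0.790
Converged at ψ = 0.790.

ψ = 0.790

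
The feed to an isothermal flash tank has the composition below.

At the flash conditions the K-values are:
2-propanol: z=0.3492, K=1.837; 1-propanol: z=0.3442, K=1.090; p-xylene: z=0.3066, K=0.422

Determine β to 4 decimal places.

Iterate (Newton) starting at β = 0.69:
  β = 0.6900: g = -0.08033, g' = -0.3842 → β = 0.4809
  β = 0.4809: g = -0.00735, g' = -0.3234 → β = 0.4582
  β = 0.4582: g = -0.00004, g' = -0.3199 → β = 0.4581
Converged at β = 0.4581.

β = 0.4581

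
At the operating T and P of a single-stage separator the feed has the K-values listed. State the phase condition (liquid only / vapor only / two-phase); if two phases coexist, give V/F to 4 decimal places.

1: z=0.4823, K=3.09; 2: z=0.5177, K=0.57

ΣzᵢKᵢ = 1.7854; Σzᵢ/Kᵢ = 1.0643.
Both exceed 1, so a two-phase solution exists.
Let ψ = V/F and solve Σ zᵢ(Kᵢ−1)/(1+ψ(Kᵢ−1)) = 0.
Binary case is linear: z₁(K₁−1)(1+ψ(K₂−1)) + z₂(K₂−1)(1+ψ(K₁−1)) = 0
⇒ ψ = [z₁(K₁−1)+z₂(K₂−1)] / [−(K₁−1)(K₂−1)] = 0.78540/0.89870 = 0.8739

two-phase, V/F = 0.8739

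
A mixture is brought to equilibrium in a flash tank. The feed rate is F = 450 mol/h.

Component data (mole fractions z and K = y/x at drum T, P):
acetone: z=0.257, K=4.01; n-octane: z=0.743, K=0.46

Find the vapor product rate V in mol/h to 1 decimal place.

Rachford–Rice: g(ψ) = Σ zᵢ(Kᵢ−1)/(1+ψ(Kᵢ−1)) = 0.
g(0) = ΣzᵢKᵢ − 1 = 0.372 and g(1) = 1 − Σzᵢ/Kᵢ = -0.679, so a root lies in (0, 1).
Binary case is linear: z₁(K₁−1)(1+ψ(K₂−1)) + z₂(K₂−1)(1+ψ(K₁−1)) = 0
⇒ ψ = [z₁(K₁−1)+z₂(K₂−1)] / [−(K₁−1)(K₂−1)] = 0.3723/1.6254 = 0.229
Then V = ψ·F = 0.2291·450 = 103.1 mol/h and L = F − V = 346.9 mol/h.

V = 103.1 mol/h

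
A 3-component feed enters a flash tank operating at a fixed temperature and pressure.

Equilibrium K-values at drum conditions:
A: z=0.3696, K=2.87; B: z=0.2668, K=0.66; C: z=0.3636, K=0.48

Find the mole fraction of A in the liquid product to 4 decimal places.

x_A = 0.1935

Rachford–Rice: g(V/F) = Σ zᵢ(Kᵢ−1)/(1+V/F(Kᵢ−1)) = 0.
Check two-phase: ΣzᵢKᵢ = 1.4114 > 1 and Σzᵢ/Kᵢ = 1.2905 > 1, so g(0) = 0.4114 > 0 and g(1) = -0.2905 < 0.
Newton–Raphson from V/F = 0.5:
  V/F = 0.5000: g = -0.00761, g' = -0.5695 → V/F = 0.4866
  V/F = 0.4866: g = 0.00003, g' = -0.5748 → V/F = 0.4867
Converged at V/F = 0.4867.
Compositions from xᵢ = zᵢ/(1+V/F(Kᵢ−1)), yᵢ = Kᵢxᵢ:
  A: x = 0.1935, y = 0.5553
  B: x = 0.3197, y = 0.2110
  C: x = 0.4868, y = 0.2337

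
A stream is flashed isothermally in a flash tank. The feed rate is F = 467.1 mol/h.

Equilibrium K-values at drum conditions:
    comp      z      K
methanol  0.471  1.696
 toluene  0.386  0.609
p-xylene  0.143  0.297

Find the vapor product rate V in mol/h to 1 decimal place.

Material balance + equilibrium reduce to Σ zᵢ(Kᵢ−1)/(1+ψ(Kᵢ−1)) = 0.
g(0) = ΣzᵢKᵢ − 1 = 0.076 and g(1) = 1 − Σzᵢ/Kᵢ = -0.393, so a root lies in (0, 1).
Newton–Raphson from ψ = 0.69:
  ψ = 0.690: g = -0.1805, g' = -0.481 → ψ = 0.315
  ψ = 0.315: g = -0.0324, g' = -0.347 → ψ = 0.222
  ψ = 0.222: g = -0.0003, g' = -0.341 → ψ = 0.221
Converged at ψ = 0.221.
Then V = ψ·F = 0.2207·467.1 = 103.1 mol/h and L = F − V = 364.0 mol/h.

V = 103.1 mol/h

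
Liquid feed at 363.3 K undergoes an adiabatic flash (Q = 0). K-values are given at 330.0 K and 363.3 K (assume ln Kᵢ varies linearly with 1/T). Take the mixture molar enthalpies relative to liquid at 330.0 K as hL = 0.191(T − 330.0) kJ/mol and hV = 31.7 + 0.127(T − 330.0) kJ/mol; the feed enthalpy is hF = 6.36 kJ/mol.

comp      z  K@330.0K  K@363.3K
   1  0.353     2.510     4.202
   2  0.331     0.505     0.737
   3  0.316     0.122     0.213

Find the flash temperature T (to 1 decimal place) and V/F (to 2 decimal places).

Adiabatic flash: solve Rachford–Rice at each trial T, then check hF = ψ·hV(T) + (1−ψ)·hL(T).
  T = 330.0 K: K = (2.510, 0.505, 0.122), RR gives ψ = 0.087, H_out = 2.743 kJ/mol
  T = 363.3 K: K = (4.202, 0.737, 0.213), RR gives ψ = 0.431, H_out = 19.114 kJ/mol
  T = 346.6 K: K = (3.286, 0.615, 0.163), RR gives ψ = 0.283, H_out = 11.856 kJ/mol
  T = 338.3 K: K = (2.881, 0.559, 0.142), RR gives ψ = 0.195, H_out = 7.671 kJ/mol
  T = 334.1 K: K = (2.689, 0.531, 0.131), RR gives ψ = 0.144, H_out = 5.296 kJ/mol
  T = 336.2 K: K = (2.784, 0.545, 0.136), RR gives ψ = 0.170, H_out = 6.510 kJ/mol
Linear interpolation between T = 334.1 (H_out = 5.296) and T = 336.2 (H_out = 6.510) on hF = 6.36 gives T ≈ 335.9 K, at which ψ = 0.17.

T = 335.9 K, V/F = 0.17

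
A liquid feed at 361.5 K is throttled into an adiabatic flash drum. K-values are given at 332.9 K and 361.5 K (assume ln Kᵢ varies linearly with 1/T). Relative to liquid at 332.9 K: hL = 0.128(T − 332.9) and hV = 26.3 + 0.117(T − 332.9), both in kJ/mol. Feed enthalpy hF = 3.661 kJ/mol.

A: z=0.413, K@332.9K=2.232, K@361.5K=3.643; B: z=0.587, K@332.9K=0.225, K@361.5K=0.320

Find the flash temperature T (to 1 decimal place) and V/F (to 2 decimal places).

Adiabatic flash: solve Rachford–Rice at each trial T, then check hF = ψ·hV(T) + (1−ψ)·hL(T).
  T = 332.9 K: K = (2.232, 0.225), RR gives ψ = 0.056, H_out = 1.484 kJ/mol
  T = 361.5 K: K = (3.643, 0.320), RR gives ψ = 0.385, H_out = 13.672 kJ/mol
  T = 347.2 K: K = (2.880, 0.270), RR gives ψ = 0.254, H_out = 8.466 kJ/mol
  T = 340.0 K: K = (2.540, 0.247), RR gives ψ = 0.167, H_out = 5.295 kJ/mol
  T = 336.4 K: K = (2.381, 0.236), RR gives ψ = 0.115, H_out = 3.472 kJ/mol
  T = 338.2 K: K = (2.459, 0.241), RR gives ψ = 0.142, H_out = 4.408 kJ/mol
Linear interpolation between T = 336.4 (H_out = 3.472) and T = 338.2 (H_out = 4.408) on hF = 3.661 gives T ≈ 336.8 K, at which ψ = 0.12.

T = 336.8 K, V/F = 0.12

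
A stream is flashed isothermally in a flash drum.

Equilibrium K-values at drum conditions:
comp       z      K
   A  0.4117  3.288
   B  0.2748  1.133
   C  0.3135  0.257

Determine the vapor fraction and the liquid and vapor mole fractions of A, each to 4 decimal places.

Let ψ = V/F and solve Σ zᵢ(Kᵢ−1)/(1+ψ(Kᵢ−1)) = 0.
g(0) = ΣzᵢKᵢ − 1 = 0.7456 and g(1) = 1 − Σzᵢ/Kᵢ = -0.5876, so a root lies in (0, 1).
Iterate (Newton) starting at ψ = 0.57:
  ψ = 0.5700: g = 0.03874, g' = -0.9309 → ψ = 0.6116
  ψ = 0.6116: g = -0.00056, g' = -0.9600 → ψ = 0.6110
Converged at ψ = 0.6110.
Compositions from xᵢ = zᵢ/(1+ψ(Kᵢ−1)), yᵢ = Kᵢxᵢ:
  A: x = 0.1717, y = 0.5645
  B: x = 0.2541, y = 0.2879
  C: x = 0.5742, y = 0.1476

ψ = 0.6110, x_A = 0.1717, y_A = 0.5645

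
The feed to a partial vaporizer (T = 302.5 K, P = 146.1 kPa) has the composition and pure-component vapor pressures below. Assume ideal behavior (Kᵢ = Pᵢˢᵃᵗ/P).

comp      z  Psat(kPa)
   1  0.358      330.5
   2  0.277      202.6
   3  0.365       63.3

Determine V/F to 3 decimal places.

V/F = 0.663

Raoult's law: Kᵢ = Pᵢˢᵃᵗ/P = Pᵢˢᵃᵗ/146.1.
  K_1 = 330.5/146.1 = 2.26215, K_2 = 202.6/146.1 = 1.38672, K_3 = 63.3/146.1 = 0.43326
Iterate (Newton) starting at V/F = 0.5:
  V/F = 0.500: g = 0.0781, g' = -0.472 → V/F = 0.666
  V/F = 0.666: g = -0.0014, g' = -0.497 → V/F = 0.663
Converged at V/F = 0.663.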